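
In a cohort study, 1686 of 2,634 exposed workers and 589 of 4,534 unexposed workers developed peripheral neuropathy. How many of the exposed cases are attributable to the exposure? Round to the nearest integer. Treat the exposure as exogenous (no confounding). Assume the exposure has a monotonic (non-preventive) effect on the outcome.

about 1344 cases

p₁ = P(outcome | exposed) = 1686/2634 = 0.64009
p₀ = P(outcome | unexposed) = 589/4534 = 0.12991
PN = (p₁ − p₀)/p₁ = (0.64009 − 0.12991) / 0.64009 ≈ 0.79705.
Attributable cases ≈ PN × (exposed cases) = 0.79705 × 1686 ≈ 1343.82.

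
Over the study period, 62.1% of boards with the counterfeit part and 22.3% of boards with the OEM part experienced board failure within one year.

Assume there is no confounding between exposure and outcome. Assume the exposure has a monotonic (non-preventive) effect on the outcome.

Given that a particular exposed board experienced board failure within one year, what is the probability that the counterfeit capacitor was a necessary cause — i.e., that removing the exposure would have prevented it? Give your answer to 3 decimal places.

PN ≈ 0.641

p₁ = 0.621, p₀ = 0.223.
Under exogeneity and monotonicity, PN = (p₁ − p₀) / p₁.
PN = (0.621 − 0.223) / 0.621 = 0.398 / 0.621 ≈ 0.6409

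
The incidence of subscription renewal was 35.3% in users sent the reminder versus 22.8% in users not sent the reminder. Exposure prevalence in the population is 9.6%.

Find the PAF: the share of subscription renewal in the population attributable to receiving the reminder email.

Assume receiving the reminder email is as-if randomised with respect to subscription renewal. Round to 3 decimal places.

p₁ = 0.353, p₀ = 0.228.
Overall risk P(Y=1) = π·p₁ + (1−π)·p₀ = 0.096×0.353 + 0.904×0.228 = 0.24.
Under exogeneity, PAF = [P(Y=1) − p₀] / P(Y=1).
PAF = (0.24 − 0.228) / 0.24 ≈ 0.0500

PAF ≈ 0.050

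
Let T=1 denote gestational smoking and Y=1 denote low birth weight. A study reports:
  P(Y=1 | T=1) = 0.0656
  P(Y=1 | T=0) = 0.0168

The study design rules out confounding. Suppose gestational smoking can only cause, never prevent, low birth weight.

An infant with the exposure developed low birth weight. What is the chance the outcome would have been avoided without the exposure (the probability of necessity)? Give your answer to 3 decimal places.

Let p₁ = 0.0656, p₀ = 0.0168.
Under exogeneity and monotonicity, PN = (p₁ − p₀) / p₁.
PN = (0.0656 − 0.0168) / 0.0656 = 0.0488 / 0.0656 ≈ 0.7439

PN ≈ 0.744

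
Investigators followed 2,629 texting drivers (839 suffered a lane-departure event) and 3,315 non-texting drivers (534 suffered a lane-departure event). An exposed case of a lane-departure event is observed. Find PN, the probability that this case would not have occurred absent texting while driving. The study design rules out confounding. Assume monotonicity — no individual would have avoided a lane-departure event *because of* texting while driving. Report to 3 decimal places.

PN ≈ 0.495

p₁ = P(outcome | exposed) = 839/2629 = 0.31913
p₀ = P(outcome | unexposed) = 534/3315 = 0.16109
Under exogeneity and monotonicity, PN = (p₁ − p₀) / p₁.
PN = (0.31913 − 0.16109) / 0.31913 = 0.15805 / 0.31913 ≈ 0.4952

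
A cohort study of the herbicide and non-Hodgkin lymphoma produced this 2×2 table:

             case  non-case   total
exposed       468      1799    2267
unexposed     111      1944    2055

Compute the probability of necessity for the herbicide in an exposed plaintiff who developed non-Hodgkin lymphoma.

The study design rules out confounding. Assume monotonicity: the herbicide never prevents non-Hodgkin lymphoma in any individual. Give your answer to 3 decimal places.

p₁ = P(outcome | exposed) = 468/2267 = 0.20644
p₀ = P(outcome | unexposed) = 111/2055 = 0.054015
Under exogeneity and monotonicity, PN = (p₁ − p₀)/p₁.
PN = (0.20644 − 0.054015) / 0.20644 ≈ 0.7384

PN ≈ 0.738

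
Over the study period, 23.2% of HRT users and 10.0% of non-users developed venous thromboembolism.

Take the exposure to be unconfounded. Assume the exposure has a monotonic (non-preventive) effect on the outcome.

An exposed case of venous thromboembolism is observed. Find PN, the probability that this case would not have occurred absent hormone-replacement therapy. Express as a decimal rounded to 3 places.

p₁ = 0.232, p₀ = 0.1.
Under exogeneity and monotonicity, PN = (p₁ − p₀) / p₁.
PN = (0.232 − 0.1) / 0.232 = 0.132 / 0.232 ≈ 0.5690

PN ≈ 0.569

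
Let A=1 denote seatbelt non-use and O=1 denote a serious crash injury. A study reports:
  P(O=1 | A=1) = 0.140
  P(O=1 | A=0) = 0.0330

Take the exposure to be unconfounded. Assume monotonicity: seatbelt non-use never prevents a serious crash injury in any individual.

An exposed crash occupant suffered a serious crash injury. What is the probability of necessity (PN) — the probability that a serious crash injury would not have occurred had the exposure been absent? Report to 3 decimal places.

PN ≈ 0.764

Let p₁ = 0.14, p₀ = 0.033.
Under exogeneity and monotonicity, PN = (p₁ − p₀) / p₁.
PN = (0.14 − 0.033) / 0.14 = 0.107 / 0.14 ≈ 0.7643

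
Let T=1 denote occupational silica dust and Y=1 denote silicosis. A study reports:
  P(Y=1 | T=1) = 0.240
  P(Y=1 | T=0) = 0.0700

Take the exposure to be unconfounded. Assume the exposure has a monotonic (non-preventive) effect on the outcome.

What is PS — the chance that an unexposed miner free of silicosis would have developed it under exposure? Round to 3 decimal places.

PS ≈ 0.183

Let p₁ = 0.24, p₀ = 0.07.
Under exogeneity and monotonicity, PS = (p₁ − p₀) / (1 − p₀).
PS = (0.24 − 0.07) / (1 − 0.07) = 0.17 / 0.93 ≈ 0.1828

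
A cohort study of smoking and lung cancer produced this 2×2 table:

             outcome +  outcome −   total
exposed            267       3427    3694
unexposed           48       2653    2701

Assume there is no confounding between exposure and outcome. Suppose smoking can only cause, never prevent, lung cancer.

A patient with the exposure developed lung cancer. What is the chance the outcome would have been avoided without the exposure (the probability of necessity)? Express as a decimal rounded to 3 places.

PN ≈ 0.754

p₁ = P(outcome | exposed) = 267/3694 = 0.072279
p₀ = P(outcome | unexposed) = 48/2701 = 0.017771
Under exogeneity and monotonicity, PN = (p₁ − p₀) / p₁.
PN = (0.072279 − 0.017771) / 0.072279 = 0.054508 / 0.072279 ≈ 0.7541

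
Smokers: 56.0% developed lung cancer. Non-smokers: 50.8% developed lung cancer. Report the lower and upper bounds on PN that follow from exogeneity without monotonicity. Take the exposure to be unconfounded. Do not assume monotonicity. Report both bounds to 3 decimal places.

0.093 ≤ PN ≤ 0.879

p₁ = 0.56, p₀ = 0.508.
Under exogeneity alone the bounds on PN are max{0,(p₁−p₀)/p₁} ≤ PN ≤ min{1,(1−p₀)/p₁}.
  lower = (p₁ − p₀)/p₁ = 0.052 / 0.56 ≈ 0.0929
  upper = min{1, (1 − p₀)/p₁} = 0.492 / 0.56 ≈ 0.8786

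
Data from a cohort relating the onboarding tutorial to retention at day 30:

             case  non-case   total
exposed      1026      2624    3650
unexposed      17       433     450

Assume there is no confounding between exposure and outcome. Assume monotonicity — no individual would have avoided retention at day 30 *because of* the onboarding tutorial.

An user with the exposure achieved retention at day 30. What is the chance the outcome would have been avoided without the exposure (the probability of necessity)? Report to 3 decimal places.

p₁ = P(outcome | exposed) = 1026/3650 = 0.2811
p₀ = P(outcome | unexposed) = 17/450 = 0.037778
Under exogeneity and monotonicity, PN = (p₁ − p₀)/p₁.
PN = (0.2811 − 0.037778) / 0.2811 ≈ 0.8656

PN ≈ 0.866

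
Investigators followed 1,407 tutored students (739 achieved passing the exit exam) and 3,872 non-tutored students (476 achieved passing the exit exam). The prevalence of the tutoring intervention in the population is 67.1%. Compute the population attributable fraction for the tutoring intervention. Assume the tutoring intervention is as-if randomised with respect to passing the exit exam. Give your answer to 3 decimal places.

p₁ = P(outcome | exposed) = 739/1407 = 0.52523
p₀ = P(outcome | unexposed) = 476/3872 = 0.12293
Overall risk P(Y=1) = π·p₁ + (1−π)·p₀ = 0.671×0.52523 + 0.329×0.12293 = 0.39288.
Under exogeneity, PAF = [P(Y=1) − p₀] / P(Y=1).
PAF = (0.39288 − 0.12293) / 0.39288 ≈ 0.6871

PAF ≈ 0.687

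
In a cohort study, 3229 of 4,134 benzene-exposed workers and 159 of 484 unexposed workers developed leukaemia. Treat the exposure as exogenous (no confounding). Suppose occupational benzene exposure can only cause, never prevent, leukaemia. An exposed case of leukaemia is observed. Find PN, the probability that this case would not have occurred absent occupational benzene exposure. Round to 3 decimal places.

p₁ = P(outcome | exposed) = 3229/4134 = 0.78108
p₀ = P(outcome | unexposed) = 159/484 = 0.32851
Under exogeneity and monotonicity, PN = (p₁ − p₀) / p₁.
PN = (0.78108 − 0.32851) / 0.78108 = 0.45257 / 0.78108 ≈ 0.5794

PN ≈ 0.579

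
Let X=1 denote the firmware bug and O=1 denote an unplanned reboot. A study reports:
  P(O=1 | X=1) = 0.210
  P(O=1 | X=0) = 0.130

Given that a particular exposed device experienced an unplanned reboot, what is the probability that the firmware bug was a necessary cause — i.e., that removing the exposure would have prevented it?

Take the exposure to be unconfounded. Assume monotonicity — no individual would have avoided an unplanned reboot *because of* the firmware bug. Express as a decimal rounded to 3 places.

Let p₁ = 0.21, p₀ = 0.13.
Under exogeneity and monotonicity, PN = (p₁ − p₀) / p₁.
PN = (0.21 − 0.13) / 0.21 = 0.08 / 0.21 ≈ 0.3810

PN ≈ 0.381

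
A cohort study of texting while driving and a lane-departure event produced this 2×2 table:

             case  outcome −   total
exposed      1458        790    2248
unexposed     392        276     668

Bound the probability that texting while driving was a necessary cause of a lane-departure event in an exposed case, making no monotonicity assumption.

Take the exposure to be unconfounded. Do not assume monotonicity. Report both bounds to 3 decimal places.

p₁ = P(outcome | exposed) = 1458/2248 = 0.64858
p₀ = P(outcome | unexposed) = 392/668 = 0.58683
Under exogeneity alone the bounds on PN are max{0,(p₁−p₀)/p₁} ≤ PN ≤ min{1,(1−p₀)/p₁}.
  lower = (p₁ − p₀)/p₁ = 0.06175 / 0.64858 ≈ 0.0952
  upper = min{1, (1 − p₀)/p₁} = 0.41317 / 0.64858 ≈ 0.6370

0.095 ≤ PN ≤ 0.637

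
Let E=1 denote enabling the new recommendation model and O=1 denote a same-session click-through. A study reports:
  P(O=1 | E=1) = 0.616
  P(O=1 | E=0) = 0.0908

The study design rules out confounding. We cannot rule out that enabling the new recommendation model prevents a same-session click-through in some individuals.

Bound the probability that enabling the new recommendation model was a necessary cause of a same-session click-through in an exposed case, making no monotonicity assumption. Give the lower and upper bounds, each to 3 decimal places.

Let p₁ = 0.616, p₀ = 0.0908.
Under exogeneity alone the bounds on PN are max{0,(p₁−p₀)/p₁} ≤ PN ≤ min{1,(1−p₀)/p₁}.
  lower = (p₁ − p₀)/p₁ = 0.5252 / 0.616 ≈ 0.8526
  upper = min{1, (1 − p₀)/p₁} = 0.9092 / 0.616 ≈ 1.4760 → capped at 1

0.853 ≤ PN ≤ 1.000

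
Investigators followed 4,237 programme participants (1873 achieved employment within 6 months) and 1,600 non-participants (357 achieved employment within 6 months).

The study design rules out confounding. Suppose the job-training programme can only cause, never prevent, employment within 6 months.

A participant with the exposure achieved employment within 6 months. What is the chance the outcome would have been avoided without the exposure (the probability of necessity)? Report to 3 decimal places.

PN ≈ 0.495

p₁ = P(outcome | exposed) = 1873/4237 = 0.44206
p₀ = P(outcome | unexposed) = 357/1600 = 0.22312
Under exogeneity and monotonicity, PN = (p₁ − p₀) / p₁.
PN = (0.44206 − 0.22312) / 0.44206 = 0.21893 / 0.44206 ≈ 0.4953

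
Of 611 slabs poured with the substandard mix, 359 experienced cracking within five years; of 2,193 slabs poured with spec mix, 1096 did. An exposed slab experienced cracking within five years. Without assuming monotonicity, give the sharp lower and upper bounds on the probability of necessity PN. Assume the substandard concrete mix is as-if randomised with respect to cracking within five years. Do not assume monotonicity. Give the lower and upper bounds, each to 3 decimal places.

0.149 ≤ PN ≤ 0.851

p₁ = P(outcome | exposed) = 359/611 = 0.58756
p₀ = P(outcome | unexposed) = 1096/2193 = 0.49977
Under exogeneity alone the bounds on PN are max{0,(p₁−p₀)/p₁} ≤ PN ≤ min{1,(1−p₀)/p₁}.
  lower = (p₁ − p₀)/p₁ = 0.087789 / 0.58756 ≈ 0.1494
  upper = min{1, (1 − p₀)/p₁} = 0.50023 / 0.58756 ≈ 0.8514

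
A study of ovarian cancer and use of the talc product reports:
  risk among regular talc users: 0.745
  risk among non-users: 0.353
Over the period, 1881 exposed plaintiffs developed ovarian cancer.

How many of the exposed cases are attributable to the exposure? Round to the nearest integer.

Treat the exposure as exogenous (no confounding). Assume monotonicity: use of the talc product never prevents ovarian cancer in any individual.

Let p₁ = 0.745, p₀ = 0.353.
PN = (p₁ − p₀)/p₁ = (0.745 − 0.353) / 0.745 ≈ 0.52617.
Attributable cases ≈ PN × (exposed cases) = 0.52617 × 1881 ≈ 989.73.

about 990 cases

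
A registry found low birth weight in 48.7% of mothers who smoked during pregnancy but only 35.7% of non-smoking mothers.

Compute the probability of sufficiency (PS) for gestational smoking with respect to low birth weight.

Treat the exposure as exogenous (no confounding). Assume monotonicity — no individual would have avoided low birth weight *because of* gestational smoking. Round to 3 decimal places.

p₁ = 0.487, p₀ = 0.357.
Under exogeneity and monotonicity, PS = (p₁ − p₀) / (1 − p₀).
PS = (0.487 − 0.357) / (1 − 0.357) = 0.13 / 0.643 ≈ 0.2022

PS ≈ 0.202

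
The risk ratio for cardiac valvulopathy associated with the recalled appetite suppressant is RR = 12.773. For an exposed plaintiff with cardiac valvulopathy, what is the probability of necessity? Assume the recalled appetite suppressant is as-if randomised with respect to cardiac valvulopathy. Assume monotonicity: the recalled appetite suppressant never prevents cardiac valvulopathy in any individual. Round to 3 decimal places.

Under exogeneity and monotonicity, PN = (RR − 1) / RR = 1 − 1/RR.
PN = (12.773 − 1) / 12.773 = 11.77 / 12.773 ≈ 0.9217

PN ≈ 0.922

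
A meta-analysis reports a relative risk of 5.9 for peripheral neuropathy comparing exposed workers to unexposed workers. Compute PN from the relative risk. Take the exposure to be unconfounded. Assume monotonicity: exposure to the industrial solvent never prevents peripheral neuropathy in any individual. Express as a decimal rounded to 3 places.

Under exogeneity and monotonicity, PN = (RR − 1) / RR = 1 − 1/RR.
PN = (5.9 − 1) / 5.9 = 4.9 / 5.9 ≈ 0.8305

PN ≈ 0.831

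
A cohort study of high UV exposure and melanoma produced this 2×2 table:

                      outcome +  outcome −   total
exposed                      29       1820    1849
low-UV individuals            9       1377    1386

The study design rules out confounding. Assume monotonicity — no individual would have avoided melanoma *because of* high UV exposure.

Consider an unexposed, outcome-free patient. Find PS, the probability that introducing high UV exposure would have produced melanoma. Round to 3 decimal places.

PS ≈ 0.009

p₁ = P(outcome | exposed) = 29/1849 = 0.015684
p₀ = P(outcome | unexposed) = 9/1386 = 0.0064935
Under exogeneity and monotonicity, PS = (p₁ − p₀) / (1 − p₀).
PS = (0.015684 − 0.0064935) / (1 − 0.0064935) = 0.0091906 / 0.99351 ≈ 0.0093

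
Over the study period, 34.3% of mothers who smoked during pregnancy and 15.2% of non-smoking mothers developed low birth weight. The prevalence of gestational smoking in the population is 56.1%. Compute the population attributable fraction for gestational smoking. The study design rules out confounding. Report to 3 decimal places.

PAF ≈ 0.413

p₁ = 0.343, p₀ = 0.152.
Overall risk P(Y=1) = π·p₁ + (1−π)·p₀ = 0.561×0.343 + 0.439×0.152 = 0.25915.
Under exogeneity, PAF = [P(Y=1) − p₀] / P(Y=1).
PAF = (0.25915 − 0.152) / 0.25915 ≈ 0.4135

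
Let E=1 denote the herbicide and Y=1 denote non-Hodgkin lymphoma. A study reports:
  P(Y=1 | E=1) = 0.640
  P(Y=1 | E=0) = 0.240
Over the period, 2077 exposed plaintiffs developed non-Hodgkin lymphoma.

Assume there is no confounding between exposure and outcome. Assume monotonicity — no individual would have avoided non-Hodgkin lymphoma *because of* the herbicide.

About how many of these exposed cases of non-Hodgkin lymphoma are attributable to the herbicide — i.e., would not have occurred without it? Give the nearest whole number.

about 1298 cases

Let p₁ = 0.64, p₀ = 0.24.
PN = (p₁ − p₀)/p₁ = (0.64 − 0.24) / 0.64 ≈ 0.62500.
Attributable cases ≈ PN × (exposed cases) = 0.62500 × 2077 ≈ 1298.12.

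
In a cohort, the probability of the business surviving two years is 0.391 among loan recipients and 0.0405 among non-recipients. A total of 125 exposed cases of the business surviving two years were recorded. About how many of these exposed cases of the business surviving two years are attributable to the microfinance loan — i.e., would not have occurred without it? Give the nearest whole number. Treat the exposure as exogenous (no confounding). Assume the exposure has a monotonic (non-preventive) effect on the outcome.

Let p₁ = 0.391, p₀ = 0.0405.
PN = (p₁ − p₀)/p₁ = (0.391 − 0.0405) / 0.391 ≈ 0.89642.
Attributable cases ≈ PN × (exposed cases) = 0.89642 × 125 ≈ 112.05.

about 112 cases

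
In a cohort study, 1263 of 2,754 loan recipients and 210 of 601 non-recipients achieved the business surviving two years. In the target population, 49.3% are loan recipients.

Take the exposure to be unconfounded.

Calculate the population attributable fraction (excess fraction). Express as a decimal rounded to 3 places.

PAF ≈ 0.133

p₁ = P(outcome | exposed) = 1263/2754 = 0.45861
p₀ = P(outcome | unexposed) = 210/601 = 0.34942
Overall risk P(Y=1) = π·p₁ + (1−π)·p₀ = 0.493×0.45861 + 0.507×0.34942 = 0.40325.
Under exogeneity, PAF = [P(Y=1) − p₀] / P(Y=1).
PAF = (0.40325 − 0.34942) / 0.40325 ≈ 0.1335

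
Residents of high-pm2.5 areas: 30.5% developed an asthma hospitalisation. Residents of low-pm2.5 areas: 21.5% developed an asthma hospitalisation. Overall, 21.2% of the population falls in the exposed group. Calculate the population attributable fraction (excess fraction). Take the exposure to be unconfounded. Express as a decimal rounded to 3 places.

PAF ≈ 0.082

p₁ = 0.305, p₀ = 0.215.
Overall risk P(Y=1) = π·p₁ + (1−π)·p₀ = 0.212×0.305 + 0.788×0.215 = 0.23408.
Under exogeneity, PAF = [P(Y=1) − p₀] / P(Y=1).
PAF = (0.23408 − 0.215) / 0.23408 ≈ 0.0815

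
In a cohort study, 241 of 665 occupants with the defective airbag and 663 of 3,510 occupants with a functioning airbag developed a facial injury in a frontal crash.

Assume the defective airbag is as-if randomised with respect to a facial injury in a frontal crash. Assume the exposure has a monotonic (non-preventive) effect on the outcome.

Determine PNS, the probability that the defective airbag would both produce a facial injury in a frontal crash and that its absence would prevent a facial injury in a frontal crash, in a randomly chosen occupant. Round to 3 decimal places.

p₁ = P(outcome | exposed) = 241/665 = 0.36241
p₀ = P(outcome | unexposed) = 663/3510 = 0.18889
Under exogeneity and monotonicity, PNS = p₁ − p₀.
PNS = 0.36241 − 0.18889 = 0.17352

PNS ≈ 0.174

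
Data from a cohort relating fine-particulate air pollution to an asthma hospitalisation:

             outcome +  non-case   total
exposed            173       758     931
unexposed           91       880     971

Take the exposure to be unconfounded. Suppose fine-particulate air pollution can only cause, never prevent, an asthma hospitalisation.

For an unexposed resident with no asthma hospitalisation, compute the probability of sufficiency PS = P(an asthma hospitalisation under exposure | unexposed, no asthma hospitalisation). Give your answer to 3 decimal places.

p₁ = P(outcome | exposed) = 173/931 = 0.18582
p₀ = P(outcome | unexposed) = 91/971 = 0.093718
Under exogeneity and monotonicity, PS = (p₁ − p₀) / (1 − p₀).
PS = (0.18582 − 0.093718) / (1 − 0.093718) = 0.092104 / 0.90628 ≈ 0.1016

PS ≈ 0.102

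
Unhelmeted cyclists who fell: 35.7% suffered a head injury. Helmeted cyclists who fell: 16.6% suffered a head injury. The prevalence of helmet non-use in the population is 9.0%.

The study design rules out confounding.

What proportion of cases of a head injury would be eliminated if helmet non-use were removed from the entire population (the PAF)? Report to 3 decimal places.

p₁ = 0.357, p₀ = 0.166.
Overall risk P(Y=1) = π·p₁ + (1−π)·p₀ = 0.09×0.357 + 0.91×0.166 = 0.18319.
Under exogeneity, PAF = [P(Y=1) − p₀] / P(Y=1).
PAF = (0.18319 − 0.166) / 0.18319 ≈ 0.0938

PAF ≈ 0.094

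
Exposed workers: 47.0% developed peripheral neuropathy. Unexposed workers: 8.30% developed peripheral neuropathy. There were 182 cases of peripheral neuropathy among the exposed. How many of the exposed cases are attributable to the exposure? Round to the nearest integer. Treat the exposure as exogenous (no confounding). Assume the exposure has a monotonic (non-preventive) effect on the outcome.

about 150 cases

p₁ = 0.47, p₀ = 0.083.
PN = (p₁ − p₀)/p₁ = (0.47 − 0.083) / 0.47 ≈ 0.82340.
Attributable cases ≈ PN × (exposed cases) = 0.82340 × 182 ≈ 149.86.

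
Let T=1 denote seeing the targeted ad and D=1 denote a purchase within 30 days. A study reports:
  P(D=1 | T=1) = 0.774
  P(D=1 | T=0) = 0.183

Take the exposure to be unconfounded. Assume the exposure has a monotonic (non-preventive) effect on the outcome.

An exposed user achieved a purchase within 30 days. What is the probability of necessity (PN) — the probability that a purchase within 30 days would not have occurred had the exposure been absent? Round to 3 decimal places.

PN ≈ 0.764

Let p₁ = 0.774, p₀ = 0.183.
Under exogeneity and monotonicity, PN = (p₁ − p₀) / p₁.
PN = (0.774 − 0.183) / 0.774 = 0.591 / 0.774 ≈ 0.7636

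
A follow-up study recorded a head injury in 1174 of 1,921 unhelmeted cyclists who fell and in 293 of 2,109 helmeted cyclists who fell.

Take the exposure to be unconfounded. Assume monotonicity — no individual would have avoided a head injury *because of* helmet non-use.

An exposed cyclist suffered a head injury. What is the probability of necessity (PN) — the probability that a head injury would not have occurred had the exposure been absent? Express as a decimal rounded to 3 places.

p₁ = P(outcome | exposed) = 1174/1921 = 0.61114
p₀ = P(outcome | unexposed) = 293/2109 = 0.13893
Under exogeneity and monotonicity, PN = (p₁ − p₀) / p₁.
PN = (0.61114 − 0.13893) / 0.61114 = 0.47221 / 0.61114 ≈ 0.7727

PN ≈ 0.773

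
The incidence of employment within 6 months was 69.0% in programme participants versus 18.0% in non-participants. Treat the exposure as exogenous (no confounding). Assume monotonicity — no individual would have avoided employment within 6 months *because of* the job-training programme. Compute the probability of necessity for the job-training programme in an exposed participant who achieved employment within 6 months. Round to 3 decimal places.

PN ≈ 0.739

p₁ = 0.69, p₀ = 0.18.
Under exogeneity and monotonicity, PN = (p₁ − p₀) / p₁.
PN = (0.69 − 0.18) / 0.69 = 0.51 / 0.69 ≈ 0.7391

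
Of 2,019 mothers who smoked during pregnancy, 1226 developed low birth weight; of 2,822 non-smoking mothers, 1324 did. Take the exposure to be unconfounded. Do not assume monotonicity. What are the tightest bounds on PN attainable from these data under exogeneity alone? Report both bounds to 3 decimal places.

p₁ = P(outcome | exposed) = 1226/2019 = 0.60723
p₀ = P(outcome | unexposed) = 1324/2822 = 0.46917
Under exogeneity alone the bounds on PN are max{0,(p₁−p₀)/p₁} ≤ PN ≤ min{1,(1−p₀)/p₁}.
  lower = (p₁ − p₀)/p₁ = 0.13806 / 0.60723 ≈ 0.2274
  upper = min{1, (1 − p₀)/p₁} = 0.53083 / 0.60723 ≈ 0.8742

0.227 ≤ PN ≤ 0.874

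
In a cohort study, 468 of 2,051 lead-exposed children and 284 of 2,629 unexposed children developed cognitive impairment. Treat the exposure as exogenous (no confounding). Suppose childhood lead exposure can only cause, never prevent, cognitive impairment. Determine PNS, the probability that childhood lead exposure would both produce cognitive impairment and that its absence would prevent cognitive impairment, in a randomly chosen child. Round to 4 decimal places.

PNS ≈ 0.1202

p₁ = P(outcome | exposed) = 468/2051 = 0.22818
p₀ = P(outcome | unexposed) = 284/2629 = 0.10803
Under exogeneity and monotonicity, PNS = p₁ − p₀.
PNS = 0.22818 − 0.10803 = 0.12016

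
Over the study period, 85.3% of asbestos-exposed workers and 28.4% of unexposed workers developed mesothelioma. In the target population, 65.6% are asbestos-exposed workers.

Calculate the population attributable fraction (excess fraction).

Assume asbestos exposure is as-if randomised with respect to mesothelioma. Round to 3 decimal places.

p₁ = 0.853, p₀ = 0.284.
Overall risk P(Y=1) = π·p₁ + (1−π)·p₀ = 0.656×0.853 + 0.344×0.284 = 0.65726.
Under exogeneity, PAF = [P(Y=1) − p₀] / P(Y=1).
PAF = (0.65726 − 0.284) / 0.65726 ≈ 0.5679

PAF ≈ 0.568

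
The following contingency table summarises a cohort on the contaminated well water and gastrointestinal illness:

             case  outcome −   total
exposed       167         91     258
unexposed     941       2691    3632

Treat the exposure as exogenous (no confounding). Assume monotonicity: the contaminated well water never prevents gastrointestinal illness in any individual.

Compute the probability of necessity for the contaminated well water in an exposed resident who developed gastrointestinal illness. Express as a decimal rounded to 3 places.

PN ≈ 0.600

p₁ = P(outcome | exposed) = 167/258 = 0.64729
p₀ = P(outcome | unexposed) = 941/3632 = 0.25909
Under exogeneity and monotonicity, PN = (p₁ − p₀)/p₁.
PN = (0.64729 − 0.25909) / 0.64729 ≈ 0.5997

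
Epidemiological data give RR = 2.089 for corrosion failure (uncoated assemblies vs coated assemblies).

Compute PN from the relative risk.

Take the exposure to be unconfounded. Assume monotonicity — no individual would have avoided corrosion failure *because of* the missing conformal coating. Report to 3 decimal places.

Under exogeneity and monotonicity, PN = (RR − 1) / RR = 1 − 1/RR.
PN = (2.089 − 1) / 2.089 = 1.089 / 2.089 ≈ 0.5213

PN ≈ 0.521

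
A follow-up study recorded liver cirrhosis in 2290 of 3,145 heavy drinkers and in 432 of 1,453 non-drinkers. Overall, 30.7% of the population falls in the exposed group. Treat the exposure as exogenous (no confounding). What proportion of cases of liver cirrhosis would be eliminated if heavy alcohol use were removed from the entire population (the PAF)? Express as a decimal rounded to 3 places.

PAF ≈ 0.308

p₁ = P(outcome | exposed) = 2290/3145 = 0.72814
p₀ = P(outcome | unexposed) = 432/1453 = 0.29732
Overall risk P(Y=1) = π·p₁ + (1−π)·p₀ = 0.307×0.72814 + 0.693×0.29732 = 0.42958.
Under exogeneity, PAF = [P(Y=1) − p₀] / P(Y=1).
PAF = (0.42958 − 0.29732) / 0.42958 ≈ 0.3079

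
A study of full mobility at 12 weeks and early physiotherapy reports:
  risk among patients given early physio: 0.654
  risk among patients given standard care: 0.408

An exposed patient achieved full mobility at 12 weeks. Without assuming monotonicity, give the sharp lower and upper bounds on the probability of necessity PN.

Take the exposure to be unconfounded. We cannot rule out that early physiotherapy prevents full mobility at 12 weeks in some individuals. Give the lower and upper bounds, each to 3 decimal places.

0.376 ≤ PN ≤ 0.905

Let p₁ = 0.654, p₀ = 0.408.
Under exogeneity alone the bounds on PN are max{0,(p₁−p₀)/p₁} ≤ PN ≤ min{1,(1−p₀)/p₁}.
  lower = (p₁ − p₀)/p₁ = 0.246 / 0.654 ≈ 0.3761
  upper = min{1, (1 − p₀)/p₁} = 0.592 / 0.654 ≈ 0.9052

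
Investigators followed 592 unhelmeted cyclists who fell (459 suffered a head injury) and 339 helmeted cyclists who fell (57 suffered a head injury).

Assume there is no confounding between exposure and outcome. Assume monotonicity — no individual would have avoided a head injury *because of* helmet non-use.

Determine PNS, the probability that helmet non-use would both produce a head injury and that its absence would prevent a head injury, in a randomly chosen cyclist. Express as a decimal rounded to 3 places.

p₁ = P(outcome | exposed) = 459/592 = 0.77534
p₀ = P(outcome | unexposed) = 57/339 = 0.16814
Under exogeneity and monotonicity, PNS = p₁ − p₀.
PNS = 0.77534 − 0.16814 = 0.6072

PNS ≈ 0.607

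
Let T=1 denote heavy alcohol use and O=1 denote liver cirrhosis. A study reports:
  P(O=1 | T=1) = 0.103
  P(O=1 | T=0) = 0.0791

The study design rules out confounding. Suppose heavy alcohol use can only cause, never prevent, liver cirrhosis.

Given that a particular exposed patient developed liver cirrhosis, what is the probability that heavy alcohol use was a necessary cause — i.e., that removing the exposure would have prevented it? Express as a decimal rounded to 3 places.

PN ≈ 0.232

Let p₁ = 0.103, p₀ = 0.0791.
Under exogeneity and monotonicity, PN = (p₁ − p₀) / p₁.
PN = (0.103 − 0.0791) / 0.103 = 0.0239 / 0.103 ≈ 0.2320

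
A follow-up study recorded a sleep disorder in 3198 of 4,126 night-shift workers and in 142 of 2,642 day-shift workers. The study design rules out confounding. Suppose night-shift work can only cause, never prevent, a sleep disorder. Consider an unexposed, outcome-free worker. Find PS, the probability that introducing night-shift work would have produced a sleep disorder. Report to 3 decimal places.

PS ≈ 0.762

p₁ = P(outcome | exposed) = 3198/4126 = 0.77508
p₀ = P(outcome | unexposed) = 142/2642 = 0.053747
Under exogeneity and monotonicity, PS = (p₁ − p₀) / (1 − p₀).
PS = (0.77508 − 0.053747) / (1 − 0.053747) = 0.72134 / 0.94625 ≈ 0.7623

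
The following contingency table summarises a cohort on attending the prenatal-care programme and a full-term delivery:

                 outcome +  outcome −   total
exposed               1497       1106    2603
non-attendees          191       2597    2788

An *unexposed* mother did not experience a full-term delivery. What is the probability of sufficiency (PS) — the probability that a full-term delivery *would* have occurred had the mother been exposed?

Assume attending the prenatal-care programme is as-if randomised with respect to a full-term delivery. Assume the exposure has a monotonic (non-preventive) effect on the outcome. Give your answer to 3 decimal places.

p₁ = P(outcome | exposed) = 1497/2603 = 0.57511
p₀ = P(outcome | unexposed) = 191/2788 = 0.068508
Under exogeneity and monotonicity, PS = (p₁ − p₀)/(1 − p₀).
PS = (0.57511 − 0.068508) / 0.93149 ≈ 0.5439

PS ≈ 0.544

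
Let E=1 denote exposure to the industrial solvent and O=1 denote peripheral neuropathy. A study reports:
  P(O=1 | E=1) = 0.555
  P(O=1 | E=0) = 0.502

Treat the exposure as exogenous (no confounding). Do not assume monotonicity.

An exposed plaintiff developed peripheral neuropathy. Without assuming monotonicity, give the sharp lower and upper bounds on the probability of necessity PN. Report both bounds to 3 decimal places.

Let p₁ = 0.555, p₀ = 0.502.
Under exogeneity alone the bounds on PN are max{0,(p₁−p₀)/p₁} ≤ PN ≤ min{1,(1−p₀)/p₁}.
  lower = (p₁ − p₀)/p₁ = 0.053 / 0.555 ≈ 0.0955
  upper = min{1, (1 − p₀)/p₁} = 0.498 / 0.555 ≈ 0.8973

0.095 ≤ PN ≤ 0.897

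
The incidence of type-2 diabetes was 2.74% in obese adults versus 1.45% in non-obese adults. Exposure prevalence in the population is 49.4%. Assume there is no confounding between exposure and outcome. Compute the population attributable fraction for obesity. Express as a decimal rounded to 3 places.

PAF ≈ 0.305

p₁ = 0.0274, p₀ = 0.0145.
Overall risk P(Y=1) = π·p₁ + (1−π)·p₀ = 0.494×0.0274 + 0.506×0.0145 = 0.020873.
Under exogeneity, PAF = [P(Y=1) − p₀] / P(Y=1).
PAF = (0.020873 − 0.0145) / 0.020873 ≈ 0.3053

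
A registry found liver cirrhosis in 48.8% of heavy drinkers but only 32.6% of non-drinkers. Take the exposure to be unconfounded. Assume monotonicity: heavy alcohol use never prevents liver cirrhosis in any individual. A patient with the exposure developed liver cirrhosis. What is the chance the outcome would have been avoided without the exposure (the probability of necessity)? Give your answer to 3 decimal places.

p₁ = 0.488, p₀ = 0.326.
Under exogeneity and monotonicity, PN = (p₁ − p₀) / p₁.
PN = (0.488 − 0.326) / 0.488 = 0.162 / 0.488 ≈ 0.3320

PN ≈ 0.332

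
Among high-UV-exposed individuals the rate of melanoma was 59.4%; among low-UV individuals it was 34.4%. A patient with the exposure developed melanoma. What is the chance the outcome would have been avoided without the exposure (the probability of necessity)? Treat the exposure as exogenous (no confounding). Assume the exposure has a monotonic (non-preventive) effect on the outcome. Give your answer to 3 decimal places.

p₁ = 0.594, p₀ = 0.344.
Under exogeneity and monotonicity, PN = (p₁ − p₀) / p₁.
PN = (0.594 − 0.344) / 0.594 = 0.25 / 0.594 ≈ 0.4209

PN ≈ 0.421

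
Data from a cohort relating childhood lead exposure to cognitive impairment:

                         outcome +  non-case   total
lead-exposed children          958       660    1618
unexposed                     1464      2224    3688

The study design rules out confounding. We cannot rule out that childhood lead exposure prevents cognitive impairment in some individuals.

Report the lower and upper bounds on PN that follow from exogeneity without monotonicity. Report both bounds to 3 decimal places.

0.330 ≤ PN ≤ 1.000

p₁ = P(outcome | exposed) = 958/1618 = 0.59209
p₀ = P(outcome | unexposed) = 1464/3688 = 0.39696
Under exogeneity alone the bounds on PN are max{0,(p₁−p₀)/p₁} ≤ PN ≤ min{1,(1−p₀)/p₁}.
  lower = (p₁ − p₀)/p₁ = 0.19513 / 0.59209 ≈ 0.3296
  upper = min{1, (1 − p₀)/p₁} = 0.60304 / 0.59209 ≈ 1.0185 → capped at 1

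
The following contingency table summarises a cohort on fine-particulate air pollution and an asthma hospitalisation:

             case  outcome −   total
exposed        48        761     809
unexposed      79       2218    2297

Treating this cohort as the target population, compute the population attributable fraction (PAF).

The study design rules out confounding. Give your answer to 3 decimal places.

PAF ≈ 0.159

p₁ = P(outcome | exposed) = 48/809 = 0.059333
p₀ = P(outcome | unexposed) = 79/2297 = 0.034393
Exposure prevalence π = 809/3106 = 0.26046; overall risk P(Y=1) = 0.040889.
Under exogeneity, PAF = [P(Y=1) − p₀]/P(Y=1).
PAF = (0.040889 − 0.034393) / 0.040889 ≈ 0.1589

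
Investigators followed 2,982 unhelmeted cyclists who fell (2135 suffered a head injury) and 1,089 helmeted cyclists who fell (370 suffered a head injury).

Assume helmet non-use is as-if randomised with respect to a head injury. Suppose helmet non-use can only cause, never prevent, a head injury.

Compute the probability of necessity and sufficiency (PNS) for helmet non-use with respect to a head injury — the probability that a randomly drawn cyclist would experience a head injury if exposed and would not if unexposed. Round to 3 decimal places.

PNS ≈ 0.376

p₁ = P(outcome | exposed) = 2135/2982 = 0.71596
p₀ = P(outcome | unexposed) = 370/1089 = 0.33976
Under exogeneity and monotonicity, PNS = p₁ − p₀.
PNS = 0.71596 − 0.33976 = 0.3762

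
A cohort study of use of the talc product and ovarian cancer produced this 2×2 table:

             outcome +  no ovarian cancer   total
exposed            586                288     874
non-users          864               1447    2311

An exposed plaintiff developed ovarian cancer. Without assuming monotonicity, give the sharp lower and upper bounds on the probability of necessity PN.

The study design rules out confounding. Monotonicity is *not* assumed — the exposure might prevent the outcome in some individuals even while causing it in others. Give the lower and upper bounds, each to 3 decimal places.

p₁ = P(outcome | exposed) = 586/874 = 0.67048
p₀ = P(outcome | unexposed) = 864/2311 = 0.37386
Under exogeneity alone the bounds on PN are max{0,(p₁−p₀)/p₁} ≤ PN ≤ min{1,(1−p₀)/p₁}.
  lower = (p₁ − p₀)/p₁ = 0.29662 / 0.67048 ≈ 0.4424
  upper = min{1, (1 − p₀)/p₁} = 0.62614 / 0.67048 ≈ 0.9339

0.442 ≤ PN ≤ 0.934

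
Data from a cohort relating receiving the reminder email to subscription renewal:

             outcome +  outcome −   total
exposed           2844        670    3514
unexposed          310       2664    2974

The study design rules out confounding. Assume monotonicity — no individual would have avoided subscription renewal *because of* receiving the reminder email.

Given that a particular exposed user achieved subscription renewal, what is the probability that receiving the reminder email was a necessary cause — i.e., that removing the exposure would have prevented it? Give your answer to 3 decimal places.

PN ≈ 0.871

p₁ = P(outcome | exposed) = 2844/3514 = 0.80933
p₀ = P(outcome | unexposed) = 310/2974 = 0.10424
Under exogeneity and monotonicity, PN = (p₁ − p₀)/p₁.
PN = (0.80933 − 0.10424) / 0.80933 ≈ 0.8712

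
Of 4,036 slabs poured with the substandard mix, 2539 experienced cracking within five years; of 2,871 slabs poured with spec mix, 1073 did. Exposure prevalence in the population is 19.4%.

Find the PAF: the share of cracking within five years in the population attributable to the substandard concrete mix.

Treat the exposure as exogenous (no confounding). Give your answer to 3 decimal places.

PAF ≈ 0.117

p₁ = P(outcome | exposed) = 2539/4036 = 0.62909
p₀ = P(outcome | unexposed) = 1073/2871 = 0.37374
Overall risk P(Y=1) = π·p₁ + (1−π)·p₀ = 0.194×0.62909 + 0.806×0.37374 = 0.42328.
Under exogeneity, PAF = [P(Y=1) − p₀] / P(Y=1).
PAF = (0.42328 − 0.37374) / 0.42328 ≈ 0.1170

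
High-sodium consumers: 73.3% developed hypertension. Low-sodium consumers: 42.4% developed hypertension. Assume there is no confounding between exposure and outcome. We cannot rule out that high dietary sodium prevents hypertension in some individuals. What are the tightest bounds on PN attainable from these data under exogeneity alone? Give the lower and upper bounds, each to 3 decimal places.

p₁ = 0.733, p₀ = 0.424.
Under exogeneity alone the bounds on PN are max{0,(p₁−p₀)/p₁} ≤ PN ≤ min{1,(1−p₀)/p₁}.
  lower = (p₁ − p₀)/p₁ = 0.309 / 0.733 ≈ 0.4216
  upper = min{1, (1 − p₀)/p₁} = 0.576 / 0.733 ≈ 0.7858

0.422 ≤ PN ≤ 0.786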